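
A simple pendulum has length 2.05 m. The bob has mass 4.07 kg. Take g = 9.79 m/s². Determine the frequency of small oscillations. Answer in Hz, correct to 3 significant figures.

T = 2π√(L/g) = 2π√(2.05/9.79) = 2.875 s, so f = 1/T = 0.348 Hz.

0.348 Hz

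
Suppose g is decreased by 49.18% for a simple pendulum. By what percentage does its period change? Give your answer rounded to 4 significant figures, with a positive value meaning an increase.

40.28%

T ∝ 1/√g, so T'/T = 1/√(0.50820) = 1.4028.
Percentage change in T = (1.4028 − 1) × 100% = 40.28%.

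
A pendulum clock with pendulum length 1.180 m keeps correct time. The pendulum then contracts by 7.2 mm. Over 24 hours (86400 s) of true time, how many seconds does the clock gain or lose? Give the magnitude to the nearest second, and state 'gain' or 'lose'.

gain 265 s

T ∝ √L, so T'/T = √(1.17280/1.180) = 0.996944.
In 86400 s of true time the clock registers 86400/0.996944 = 86664.8 s, so it gains 265 s.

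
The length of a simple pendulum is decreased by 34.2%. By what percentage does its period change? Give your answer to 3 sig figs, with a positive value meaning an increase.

-18.9%

T ∝ √L, so T'/T = √(0.6580) = 0.8112.
Percentage change in T = (0.8112 − 1) × 100% = -18.9%.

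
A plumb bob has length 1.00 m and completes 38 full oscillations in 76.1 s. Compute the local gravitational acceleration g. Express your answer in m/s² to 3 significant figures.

T = 76.1/38 = 2.003 s.
From T = 2π√(L/g), g = 4π²L/T² = 4π² × 1.00/2.003² = 9.84 m/s².

9.84 m/s²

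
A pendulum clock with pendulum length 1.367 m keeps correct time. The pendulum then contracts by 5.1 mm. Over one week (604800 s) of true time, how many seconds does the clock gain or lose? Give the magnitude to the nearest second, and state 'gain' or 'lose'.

gain 1131 s

T ∝ √L, so T'/T = √(1.36190/1.367) = 0.998133.
In 604800 s of true time the clock registers 604800/0.998133 = 605931.4 s, so it gains 1131 s.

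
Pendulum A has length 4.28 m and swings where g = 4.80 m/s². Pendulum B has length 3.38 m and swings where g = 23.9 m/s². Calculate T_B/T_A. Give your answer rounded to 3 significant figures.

0.398

T = 2π√(L/g), so T_B/T_A = √((L_B/g_B)/(L_A/g_A)) = √((3.38/23.9)/(4.28/4.80)) = 0.398.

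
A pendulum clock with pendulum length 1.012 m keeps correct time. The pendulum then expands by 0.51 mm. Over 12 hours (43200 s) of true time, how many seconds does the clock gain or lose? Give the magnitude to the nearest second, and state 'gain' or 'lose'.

T ∝ √L, so T'/T = √(1.01251/1.012) = 1.00025.
In 43200 s of true time the clock registers 43200/1.00025 = 43189.1 s, so it loses 11 s.

lose 11 s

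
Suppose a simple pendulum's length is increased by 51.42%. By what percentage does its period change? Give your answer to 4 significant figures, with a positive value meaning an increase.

23.05%

T ∝ √L, so T'/T = √(1.5142) = 1.2305.
Percentage change in T = (1.2305 − 1) × 100% = 23.05%.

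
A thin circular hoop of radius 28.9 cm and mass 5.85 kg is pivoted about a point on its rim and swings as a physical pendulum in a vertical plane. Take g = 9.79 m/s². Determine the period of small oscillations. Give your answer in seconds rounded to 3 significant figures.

1.53 s

I_cm = mr² = 0.4886 kg·m². The pivot is at distance d = 0.289 m from the centre of mass.
By the parallel-axis theorem, I = I_cm + md² = 0.4886 + 0.4886 = 0.9772 kg·m².
T = 2π√(I/(mgd)) = 2π√(0.9772/(5.85 × 9.79 × 0.289)) = 1.53 s.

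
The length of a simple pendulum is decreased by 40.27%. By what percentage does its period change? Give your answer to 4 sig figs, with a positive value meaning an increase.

T ∝ √L, so T'/T = √(0.59730) = 0.77285.
Percentage change in T = (0.77285 − 1) × 100% = -22.71%.

-22.71%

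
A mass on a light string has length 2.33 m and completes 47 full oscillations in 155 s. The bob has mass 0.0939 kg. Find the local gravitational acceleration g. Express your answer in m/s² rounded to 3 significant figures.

T = 155/47 = 3.298 s.
From T = 2π√(L/g), g = 4π²L/T² = 4π² × 2.33/3.298² = 8.46 m/s².

8.46 m/s²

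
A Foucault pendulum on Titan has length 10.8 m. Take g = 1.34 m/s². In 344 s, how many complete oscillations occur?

T = 2π√(L/g) = 2π√(10.8/1.34) = 17.84 s.
Number of complete oscillations = ⌊344/17.84⌋ = ⌊19.28⌋ = 19.

19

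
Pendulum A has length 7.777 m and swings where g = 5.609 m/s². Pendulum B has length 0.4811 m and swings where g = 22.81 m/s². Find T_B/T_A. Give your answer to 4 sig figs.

0.1233

T = 2π√(L/g), so T_B/T_A = √((L_B/g_B)/(L_A/g_A)) = √((0.4811/22.81)/(7.777/5.609)) = 0.1233.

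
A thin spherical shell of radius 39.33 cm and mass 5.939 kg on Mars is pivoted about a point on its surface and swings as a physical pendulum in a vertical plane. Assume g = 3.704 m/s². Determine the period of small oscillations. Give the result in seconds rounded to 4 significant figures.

I_cm = (2/3)mr² = 0.61245 kg·m². The pivot is at distance d = 0.3933 m from the centre of mass.
By the parallel-axis theorem, I = I_cm + md² = 0.61245 + 0.91867 = 1.5311 kg·m².
T = 2π√(I/(mgd)) = 2π√(1.5311/(5.939 × 3.704 × 0.3933)) = 2.643 s.

2.643 s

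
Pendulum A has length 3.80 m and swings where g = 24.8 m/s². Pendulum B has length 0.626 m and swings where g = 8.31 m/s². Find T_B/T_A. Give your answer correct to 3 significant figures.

T = 2π√(L/g), so T_B/T_A = √((L_B/g_B)/(L_A/g_A)) = √((0.626/8.31)/(3.80/24.8)) = 0.701.

0.701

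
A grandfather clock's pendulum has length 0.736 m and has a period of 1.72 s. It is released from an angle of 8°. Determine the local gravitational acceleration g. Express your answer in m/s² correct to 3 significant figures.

9.82 m/s²

From T = 2π√(L/g), g = 4π²L/T² = 4π² × 0.736/1.720² = 9.82 m/s².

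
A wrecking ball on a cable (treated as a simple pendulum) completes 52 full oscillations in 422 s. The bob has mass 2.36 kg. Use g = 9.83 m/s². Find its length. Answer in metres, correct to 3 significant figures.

16.4 m

T = 422/52 = 8.115 s.
From T = 2π√(L/g), L = gT²/(4π²) = 9.83 × 8.115²/(4π²) = 16.4 m.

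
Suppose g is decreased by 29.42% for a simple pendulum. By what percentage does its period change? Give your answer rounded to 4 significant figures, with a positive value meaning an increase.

T ∝ 1/√g, so T'/T = 1/√(0.70580) = 1.1903.
Percentage change in T = (1.1903 − 1) × 100% = 19.03%.

19.03%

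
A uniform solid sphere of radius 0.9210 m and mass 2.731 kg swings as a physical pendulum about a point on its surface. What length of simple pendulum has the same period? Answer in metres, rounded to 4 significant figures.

1.289 m

The equivalent simple-pendulum length is L_eq = I/(md), where I is about the pivot and d = 0.92100 m.
I_cm = (2/5)mR² = 0.92662 kg·m², so I = I_cm + md² = 0.92662 + 2.3165 = 3.2432 kg·m².
L_eq = 3.2432/(2.731 × 0.92100) = 1.289 m.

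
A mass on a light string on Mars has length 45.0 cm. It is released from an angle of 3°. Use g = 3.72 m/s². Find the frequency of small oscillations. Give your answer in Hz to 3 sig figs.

0.458 Hz

T = 2π√(L/g) = 2π√(0.450/3.72) = 2.185 s, so f = 1/T = 0.458 Hz.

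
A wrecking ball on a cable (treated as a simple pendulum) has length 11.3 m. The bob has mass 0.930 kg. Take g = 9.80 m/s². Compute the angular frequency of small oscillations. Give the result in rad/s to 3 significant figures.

0.931 rad/s

ω = √(g/L) = √(9.80/11.3) = 0.931 rad/s.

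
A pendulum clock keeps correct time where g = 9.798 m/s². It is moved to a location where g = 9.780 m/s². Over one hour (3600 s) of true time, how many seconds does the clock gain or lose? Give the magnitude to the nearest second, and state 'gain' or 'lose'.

lose 3 s

The clock's period scales as T ∝ 1/√g, so T'/T = √(9.798/9.780) = 1.00092.
In 3600 s of true time the clock registers 3600/1.00092 = 3596.7 s, so it loses 3 s.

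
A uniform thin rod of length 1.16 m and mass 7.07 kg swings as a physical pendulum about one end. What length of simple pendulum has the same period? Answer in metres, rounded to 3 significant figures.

0.773 m

The equivalent simple-pendulum length is L_eq = I/(md), where I is about the pivot and d = 0.5800 m.
I_cm = (1/12)mL² = 0.7928 kg·m², so I = I_cm + md² = 0.7928 + 2.378 = 3.171 kg·m².
L_eq = 3.171/(7.07 × 0.5800) = 0.773 m.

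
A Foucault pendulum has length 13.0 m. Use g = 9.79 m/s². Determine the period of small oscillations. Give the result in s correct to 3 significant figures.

7.24 s

T = 2π√(L/g) = 2π√(13.0/9.79) = 2π × 1.152 = 7.24 s.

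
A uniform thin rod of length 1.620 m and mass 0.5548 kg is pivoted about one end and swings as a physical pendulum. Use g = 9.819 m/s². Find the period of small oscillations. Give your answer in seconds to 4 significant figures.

2.084 s

For a physical pendulum T = 2π√(I/(mgd)), with d = 0.81000 m from pivot to centre of mass.
I_cm = mL²/12 = 0.5548 × 1.620²/12 = 0.12133 kg·m²; I = I_cm + md² = 0.12133 + 0.5548 × 0.81000² = 0.48534 kg·m².
T = 2π√(0.48534/(0.5548 × 9.819 × 0.81000)) = 2.084 s.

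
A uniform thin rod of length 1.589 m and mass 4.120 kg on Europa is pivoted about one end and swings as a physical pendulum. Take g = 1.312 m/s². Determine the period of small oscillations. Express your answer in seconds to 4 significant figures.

For a physical pendulum T = 2π√(I/(mgd)), with d = 0.79450 m from pivot to centre of mass.
I_cm = mL²/12 = 4.120 × 1.589²/12 = 0.86689 kg·m²; I = I_cm + md² = 0.86689 + 4.120 × 0.79450² = 3.4676 kg·m².
T = 2π√(3.4676/(4.120 × 1.312 × 0.79450)) = 5.646 s.

5.646 s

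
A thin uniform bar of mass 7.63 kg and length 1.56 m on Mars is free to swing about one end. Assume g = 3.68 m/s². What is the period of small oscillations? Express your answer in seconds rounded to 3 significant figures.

3.34 s

For a physical pendulum T = 2π√(I/(mgd)), with d = 0.7800 m from pivot to centre of mass.
I_cm = mL²/12 = 7.63 × 1.56²/12 = 1.547 kg·m²; I = I_cm + md² = 1.547 + 7.63 × 0.7800² = 6.189 kg·m².
T = 2π√(6.189/(7.63 × 3.68 × 0.7800)) = 3.34 s.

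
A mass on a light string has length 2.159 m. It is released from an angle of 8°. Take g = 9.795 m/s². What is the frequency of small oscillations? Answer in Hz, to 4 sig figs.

0.3390 Hz

T = 2π√(L/g) = 2π√(2.159/9.795) = 2.9499 s, so f = 1/T = 0.3390 Hz.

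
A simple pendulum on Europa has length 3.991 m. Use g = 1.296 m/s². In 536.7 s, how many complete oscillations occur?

T = 2π√(L/g) = 2π√(3.991/1.296) = 11.026 s.
Number of complete oscillations = ⌊536.7/11.026⌋ = ⌊48.676⌋ = 48.

48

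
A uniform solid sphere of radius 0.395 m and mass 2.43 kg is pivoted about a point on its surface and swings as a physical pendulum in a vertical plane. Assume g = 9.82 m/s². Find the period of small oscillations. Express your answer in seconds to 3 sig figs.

I_cm = (2/5)mr² = 0.1517 kg·m². The pivot is at distance d = 0.395 m from the centre of mass.
By the parallel-axis theorem, I = I_cm + md² = 0.1517 + 0.3791 = 0.5308 kg·m².
T = 2π√(I/(mgd)) = 2π√(0.5308/(2.43 × 9.82 × 0.395)) = 1.49 s.

1.49 s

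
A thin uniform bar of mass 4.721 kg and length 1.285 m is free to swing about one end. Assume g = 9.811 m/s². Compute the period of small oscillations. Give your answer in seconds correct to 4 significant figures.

1.857 s

For a physical pendulum T = 2π√(I/(mgd)), with d = 0.64250 m from pivot to centre of mass.
I_cm = mL²/12 = 4.721 × 1.285²/12 = 0.64962 kg·m²; I = I_cm + md² = 0.64962 + 4.721 × 0.64250² = 2.5985 kg·m².
T = 2π√(2.5985/(4.721 × 9.811 × 0.64250)) = 1.857 s.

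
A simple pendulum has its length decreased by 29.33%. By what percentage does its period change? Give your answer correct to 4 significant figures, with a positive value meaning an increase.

-15.93%

T ∝ √L, so T'/T = √(0.70670) = 0.84065.
Percentage change in T = (0.84065 − 1) × 100% = -15.93%.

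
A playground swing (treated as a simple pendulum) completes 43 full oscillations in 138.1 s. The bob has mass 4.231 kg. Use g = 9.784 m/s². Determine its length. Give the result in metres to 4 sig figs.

T = 138.1/43 = 3.2116 s.
From T = 2π√(L/g), L = gT²/(4π²) = 9.784 × 3.2116²/(4π²) = 2.556 m.

2.556 m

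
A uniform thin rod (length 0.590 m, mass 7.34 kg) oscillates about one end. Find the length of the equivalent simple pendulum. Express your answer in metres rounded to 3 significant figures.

The equivalent simple-pendulum length is L_eq = I/(md), where I is about the pivot and d = 0.2950 m.
I_cm = (1/12)mL² = 0.2129 kg·m², so I = I_cm + md² = 0.2129 + 0.6388 = 0.8517 kg·m².
L_eq = 0.8517/(7.34 × 0.2950) = 0.393 m.

0.393 m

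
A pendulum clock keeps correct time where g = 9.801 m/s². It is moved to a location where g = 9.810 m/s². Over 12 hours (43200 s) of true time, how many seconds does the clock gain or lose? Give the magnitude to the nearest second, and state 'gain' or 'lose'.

The clock's period scales as T ∝ 1/√g, so T'/T = √(9.801/9.810) = 0.999541.
In 43200 s of true time the clock registers 43200/0.999541 = 43219.8 s, so it gains 20 s.

gain 20 s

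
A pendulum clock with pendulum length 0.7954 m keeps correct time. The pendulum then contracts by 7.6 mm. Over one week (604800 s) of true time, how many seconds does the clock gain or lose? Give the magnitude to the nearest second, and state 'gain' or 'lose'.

gain 2910 s

T ∝ √L, so T'/T = √(0.78780/0.7954) = 0.995211.
In 604800 s of true time the clock registers 604800/0.995211 = 607710.3 s, so it gains 2910 s.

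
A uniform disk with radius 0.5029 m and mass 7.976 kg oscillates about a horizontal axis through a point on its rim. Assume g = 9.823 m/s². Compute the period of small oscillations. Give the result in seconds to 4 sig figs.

I_cm = ½mr² = 1.0086 kg·m². The pivot is at distance d = 0.5029 m from the centre of mass.
By the parallel-axis theorem, I = I_cm + md² = 1.0086 + 2.0172 = 3.0258 kg·m².
T = 2π√(I/(mgd)) = 2π√(3.0258/(7.976 × 9.823 × 0.5029)) = 1.741 s.

1.741 s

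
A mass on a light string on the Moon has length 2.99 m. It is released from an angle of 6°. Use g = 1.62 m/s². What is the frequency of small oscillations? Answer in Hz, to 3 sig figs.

T = 2π√(L/g) = 2π√(2.99/1.62) = 8.536 s, so f = 1/T = 0.117 Hz.

0.117 Hz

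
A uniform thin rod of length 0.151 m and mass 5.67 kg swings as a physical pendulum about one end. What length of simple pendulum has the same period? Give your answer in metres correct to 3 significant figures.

0.101 m

The equivalent simple-pendulum length is L_eq = I/(md), where I is about the pivot and d = 0.07550 m.
I_cm = (1/12)mL² = 0.01077 kg·m², so I = I_cm + md² = 0.01077 + 0.03232 = 0.04309 kg·m².
L_eq = 0.04309/(5.67 × 0.07550) = 0.101 m.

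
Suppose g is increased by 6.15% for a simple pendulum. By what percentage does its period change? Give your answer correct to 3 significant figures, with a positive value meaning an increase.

-2.94%

T ∝ 1/√g, so T'/T = 1/√(1.062) = 0.9706.
Percentage change in T = (0.9706 − 1) × 100% = -2.94%.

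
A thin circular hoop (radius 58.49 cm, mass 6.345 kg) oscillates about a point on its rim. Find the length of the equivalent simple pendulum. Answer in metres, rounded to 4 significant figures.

The equivalent simple-pendulum length is L_eq = I/(md), where I is about the pivot and d = 0.58490 m.
I_cm = mR² = 2.1707 kg·m², so I = I_cm + md² = 2.1707 + 2.1707 = 4.3414 kg·m².
L_eq = 4.3414/(6.345 × 0.58490) = 1.170 m.

1.170 m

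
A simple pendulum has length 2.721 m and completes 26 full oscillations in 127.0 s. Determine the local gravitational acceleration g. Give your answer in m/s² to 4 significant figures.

4.502 m/s²

T = 127.0/26 = 4.8846 s.
From T = 2π√(L/g), g = 4π²L/T² = 4π² × 2.721/4.8846² = 4.502 m/s².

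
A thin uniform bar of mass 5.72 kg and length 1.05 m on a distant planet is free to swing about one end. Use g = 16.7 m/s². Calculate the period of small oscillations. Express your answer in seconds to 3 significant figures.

For a physical pendulum T = 2π√(I/(mgd)), with d = 0.5250 m from pivot to centre of mass.
I_cm = mL²/12 = 5.72 × 1.05²/12 = 0.5255 kg·m²; I = I_cm + md² = 0.5255 + 5.72 × 0.5250² = 2.102 kg·m².
T = 2π√(2.102/(5.72 × 16.7 × 0.5250)) = 1.29 s.

1.29 s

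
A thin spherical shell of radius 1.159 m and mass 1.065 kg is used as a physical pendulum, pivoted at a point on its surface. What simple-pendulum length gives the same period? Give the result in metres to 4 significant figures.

1.932 m

The equivalent simple-pendulum length is L_eq = I/(md), where I is about the pivot and d = 1.1590 m.
I_cm = (2/3)mR² = 0.95373 kg·m², so I = I_cm + md² = 0.95373 + 1.4306 = 2.3843 kg·m².
L_eq = 2.3843/(1.065 × 1.1590) = 1.932 m.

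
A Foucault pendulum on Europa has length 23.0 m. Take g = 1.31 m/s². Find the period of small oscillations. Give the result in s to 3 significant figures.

26.3 s

T = 2π√(L/g) = 2π√(23.0/1.31) = 2π × 4.190 = 26.3 s.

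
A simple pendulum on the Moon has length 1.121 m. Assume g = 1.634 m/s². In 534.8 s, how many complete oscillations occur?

102

T = 2π√(L/g) = 2π√(1.121/1.634) = 5.2042 s.
Number of complete oscillations = ⌊534.8/5.2042⌋ = ⌊102.76⌋ = 102.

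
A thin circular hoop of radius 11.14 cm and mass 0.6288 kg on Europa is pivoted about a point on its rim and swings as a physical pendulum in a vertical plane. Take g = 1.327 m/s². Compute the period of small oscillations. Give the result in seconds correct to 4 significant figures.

I_cm = mr² = 0.0078034 kg·m². The pivot is at distance d = 0.1114 m from the centre of mass.
By the parallel-axis theorem, I = I_cm + md² = 0.0078034 + 0.0078034 = 0.015607 kg·m².
T = 2π√(I/(mgd)) = 2π√(0.015607/(0.6288 × 1.327 × 0.1114)) = 2.575 s.

2.575 s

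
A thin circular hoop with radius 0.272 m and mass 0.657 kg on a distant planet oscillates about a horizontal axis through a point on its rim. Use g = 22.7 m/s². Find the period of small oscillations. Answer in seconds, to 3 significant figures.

0.973 s

I_cm = mr² = 0.04861 kg·m². The pivot is at distance d = 0.272 m from the centre of mass.
By the parallel-axis theorem, I = I_cm + md² = 0.04861 + 0.04861 = 0.09721 kg·m².
T = 2π√(I/(mgd)) = 2π√(0.09721/(0.657 × 22.7 × 0.272)) = 0.973 s.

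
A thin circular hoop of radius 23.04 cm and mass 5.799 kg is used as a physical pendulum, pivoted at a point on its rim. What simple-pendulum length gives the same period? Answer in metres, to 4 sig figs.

0.4608 m

The equivalent simple-pendulum length is L_eq = I/(md), where I is about the pivot and d = 0.23040 m.
I_cm = mR² = 0.30784 kg·m², so I = I_cm + md² = 0.30784 + 0.30784 = 0.61567 kg·m².
L_eq = 0.61567/(5.799 × 0.23040) = 0.4608 m.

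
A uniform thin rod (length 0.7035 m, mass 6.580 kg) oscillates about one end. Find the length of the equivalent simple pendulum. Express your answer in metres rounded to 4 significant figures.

The equivalent simple-pendulum length is L_eq = I/(md), where I is about the pivot and d = 0.35175 m.
I_cm = (1/12)mL² = 0.27138 kg·m², so I = I_cm + md² = 0.27138 + 0.81413 = 1.0855 kg·m².
L_eq = 1.0855/(6.580 × 0.35175) = 0.4690 m.

0.4690 m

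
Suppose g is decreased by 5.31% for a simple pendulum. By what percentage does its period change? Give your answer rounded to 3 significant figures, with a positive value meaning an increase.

T ∝ 1/√g, so T'/T = 1/√(0.9469) = 1.028.
Percentage change in T = (1.028 − 1) × 100% = 2.77%.

2.77%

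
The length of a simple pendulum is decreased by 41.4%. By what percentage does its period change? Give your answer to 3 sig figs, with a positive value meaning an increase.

T ∝ √L, so T'/T = √(0.5860) = 0.7655.
Percentage change in T = (0.7655 − 1) × 100% = -23.4%.

-23.4%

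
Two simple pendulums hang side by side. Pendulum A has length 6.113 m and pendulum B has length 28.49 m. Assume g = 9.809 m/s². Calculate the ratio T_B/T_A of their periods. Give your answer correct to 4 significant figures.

T ∝ √L, so T_B/T_A = √(L_B/L_A) = √(28.49/6.113) = 2.159.

2.159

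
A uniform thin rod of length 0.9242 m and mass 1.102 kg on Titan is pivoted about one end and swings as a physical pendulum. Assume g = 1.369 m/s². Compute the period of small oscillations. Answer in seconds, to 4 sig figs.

For a physical pendulum T = 2π√(I/(mgd)), with d = 0.46210 m from pivot to centre of mass.
I_cm = mL²/12 = 1.102 × 0.9242²/12 = 0.078439 kg·m²; I = I_cm + md² = 0.078439 + 1.102 × 0.46210² = 0.31376 kg·m².
T = 2π√(0.31376/(1.102 × 1.369 × 0.46210)) = 4.215 s.

4.215 s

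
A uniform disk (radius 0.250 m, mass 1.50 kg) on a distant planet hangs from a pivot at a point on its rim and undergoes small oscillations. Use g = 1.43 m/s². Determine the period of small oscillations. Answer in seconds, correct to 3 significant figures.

I_cm = ½mr² = 0.04688 kg·m². The pivot is at distance d = 0.250 m from the centre of mass.
By the parallel-axis theorem, I = I_cm + md² = 0.04688 + 0.09375 = 0.1406 kg·m².
T = 2π√(I/(mgd)) = 2π√(0.1406/(1.50 × 1.43 × 0.250)) = 3.22 s.

3.22 s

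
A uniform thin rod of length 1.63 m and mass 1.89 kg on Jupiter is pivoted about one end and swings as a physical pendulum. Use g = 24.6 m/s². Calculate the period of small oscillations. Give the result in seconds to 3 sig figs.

1.32 s

For a physical pendulum T = 2π√(I/(mgd)), with d = 0.8150 m from pivot to centre of mass.
I_cm = mL²/12 = 1.89 × 1.63²/12 = 0.4185 kg·m²; I = I_cm + md² = 0.4185 + 1.89 × 0.8150² = 1.674 kg·m².
T = 2π√(1.674/(1.89 × 24.6 × 0.8150)) = 1.32 s.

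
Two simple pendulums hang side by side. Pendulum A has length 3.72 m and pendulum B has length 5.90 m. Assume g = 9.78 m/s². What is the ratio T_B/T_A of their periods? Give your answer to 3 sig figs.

T ∝ √L, so T_B/T_A = √(L_B/L_A) = √(5.90/3.72) = 1.26.

1.26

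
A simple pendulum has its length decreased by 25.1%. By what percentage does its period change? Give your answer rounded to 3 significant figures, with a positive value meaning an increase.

T ∝ √L, so T'/T = √(0.7490) = 0.8654.
Percentage change in T = (0.8654 − 1) × 100% = -13.5%.

-13.5%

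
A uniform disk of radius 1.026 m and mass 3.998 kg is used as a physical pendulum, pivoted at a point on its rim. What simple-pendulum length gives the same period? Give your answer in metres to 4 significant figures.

1.539 m

The equivalent simple-pendulum length is L_eq = I/(md), where I is about the pivot and d = 1.0260 m.
I_cm = ½mR² = 2.1043 kg·m², so I = I_cm + md² = 2.1043 + 4.2086 = 6.3129 kg·m².
L_eq = 6.3129/(3.998 × 1.0260) = 1.539 m.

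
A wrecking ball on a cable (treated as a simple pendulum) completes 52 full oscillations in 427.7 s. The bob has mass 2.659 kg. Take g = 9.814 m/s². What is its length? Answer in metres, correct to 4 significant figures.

16.82 m

T = 427.7/52 = 8.2250 s.
From T = 2π√(L/g), L = gT²/(4π²) = 9.814 × 8.2250²/(4π²) = 16.82 m.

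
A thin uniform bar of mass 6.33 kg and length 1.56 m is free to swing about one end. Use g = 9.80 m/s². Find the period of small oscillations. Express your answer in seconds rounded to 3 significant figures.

For a physical pendulum T = 2π√(I/(mgd)), with d = 0.7800 m from pivot to centre of mass.
I_cm = mL²/12 = 6.33 × 1.56²/12 = 1.284 kg·m²; I = I_cm + md² = 1.284 + 6.33 × 0.7800² = 5.135 kg·m².
T = 2π√(5.135/(6.33 × 9.80 × 0.7800)) = 2.05 s.

2.05 s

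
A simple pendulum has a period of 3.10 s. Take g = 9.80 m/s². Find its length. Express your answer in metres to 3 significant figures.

From T = 2π√(L/g), L = gT²/(4π²) = 9.80 × 3.100²/(4π²) = 2.39 m.

2.39 m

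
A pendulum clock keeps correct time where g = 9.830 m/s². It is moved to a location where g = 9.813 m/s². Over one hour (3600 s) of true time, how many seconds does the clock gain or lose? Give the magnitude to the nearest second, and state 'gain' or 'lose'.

lose 3 s

The clock's period scales as T ∝ 1/√g, so T'/T = √(9.830/9.813) = 1.00087.
In 3600 s of true time the clock registers 3600/1.00087 = 3596.9 s, so it loses 3 s.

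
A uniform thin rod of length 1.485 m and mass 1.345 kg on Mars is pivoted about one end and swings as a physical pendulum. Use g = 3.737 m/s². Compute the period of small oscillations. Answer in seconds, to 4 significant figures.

For a physical pendulum T = 2π√(I/(mgd)), with d = 0.74250 m from pivot to centre of mass.
I_cm = mL²/12 = 1.345 × 1.485²/12 = 0.24717 kg·m²; I = I_cm + md² = 0.24717 + 1.345 × 0.74250² = 0.98868 kg·m².
T = 2π√(0.98868/(1.345 × 3.737 × 0.74250)) = 3.234 s.

3.234 s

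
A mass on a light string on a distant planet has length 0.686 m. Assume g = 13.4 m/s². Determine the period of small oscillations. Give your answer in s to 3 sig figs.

1.42 s

T = 2π√(L/g) = 2π√(0.686/13.4) = 2π × 0.2263 = 1.42 s.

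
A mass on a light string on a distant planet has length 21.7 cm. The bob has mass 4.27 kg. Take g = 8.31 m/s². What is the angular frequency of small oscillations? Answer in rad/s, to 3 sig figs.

ω = √(g/L) = √(8.31/0.217) = 6.19 rad/s.

6.19 rad/s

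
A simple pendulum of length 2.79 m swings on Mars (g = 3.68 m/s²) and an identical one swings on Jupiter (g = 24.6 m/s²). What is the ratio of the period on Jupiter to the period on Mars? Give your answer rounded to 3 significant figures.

0.387

T ∝ 1/√g, so T₂/T₁ = √(g₁/g₂) = √(3.68/24.6) = 0.387.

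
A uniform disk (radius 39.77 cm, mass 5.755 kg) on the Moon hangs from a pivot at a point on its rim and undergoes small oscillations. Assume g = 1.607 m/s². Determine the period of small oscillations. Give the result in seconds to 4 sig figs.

3.828 s

I_cm = ½mr² = 0.45512 kg·m². The pivot is at distance d = 0.3977 m from the centre of mass.
By the parallel-axis theorem, I = I_cm + md² = 0.45512 + 0.91024 = 1.3654 kg·m².
T = 2π√(I/(mgd)) = 2π√(1.3654/(5.755 × 1.607 × 0.3977)) = 3.828 s.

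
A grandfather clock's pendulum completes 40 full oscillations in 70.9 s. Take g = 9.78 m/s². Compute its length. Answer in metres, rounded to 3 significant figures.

0.778 m

T = 70.9/40 = 1.773 s.
From T = 2π√(L/g), L = gT²/(4π²) = 9.78 × 1.773²/(4π²) = 0.778 m.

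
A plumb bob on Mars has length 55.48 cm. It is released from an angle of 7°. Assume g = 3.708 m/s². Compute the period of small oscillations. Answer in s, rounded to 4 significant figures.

T = 2π√(L/g) = 2π√(0.5548/3.708) = 2π × 0.38681 = 2.430 s.

2.430 s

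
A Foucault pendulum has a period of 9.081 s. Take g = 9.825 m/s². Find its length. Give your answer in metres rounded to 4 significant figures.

From T = 2π√(L/g), L = gT²/(4π²) = 9.825 × 9.0810²/(4π²) = 20.52 m.

20.52 m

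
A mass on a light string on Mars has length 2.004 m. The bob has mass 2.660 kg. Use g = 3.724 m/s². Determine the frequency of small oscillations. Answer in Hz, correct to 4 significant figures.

0.2170 Hz

T = 2π√(L/g) = 2π√(2.004/3.724) = 4.6092 s, so f = 1/T = 0.2170 Hz.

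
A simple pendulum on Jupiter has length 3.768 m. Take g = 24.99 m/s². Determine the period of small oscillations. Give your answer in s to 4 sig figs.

T = 2π√(L/g) = 2π√(3.768/24.99) = 2π × 0.38830 = 2.440 s.

2.440 s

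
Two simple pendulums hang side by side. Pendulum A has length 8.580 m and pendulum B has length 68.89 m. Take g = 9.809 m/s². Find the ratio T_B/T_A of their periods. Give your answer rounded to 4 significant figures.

T ∝ √L, so T_B/T_A = √(L_B/L_A) = √(68.89/8.580) = 2.834.

2.834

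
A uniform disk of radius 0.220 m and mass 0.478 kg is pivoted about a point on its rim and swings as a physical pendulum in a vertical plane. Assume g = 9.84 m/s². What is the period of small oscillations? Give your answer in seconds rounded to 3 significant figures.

1.15 s

I_cm = ½mr² = 0.01157 kg·m². The pivot is at distance d = 0.220 m from the centre of mass.
By the parallel-axis theorem, I = I_cm + md² = 0.01157 + 0.02314 = 0.03470 kg·m².
T = 2π√(I/(mgd)) = 2π√(0.03470/(0.478 × 9.84 × 0.220)) = 1.15 s.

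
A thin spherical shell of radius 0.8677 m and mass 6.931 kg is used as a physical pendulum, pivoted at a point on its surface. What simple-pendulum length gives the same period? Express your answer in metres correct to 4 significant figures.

The equivalent simple-pendulum length is L_eq = I/(md), where I is about the pivot and d = 0.86770 m.
I_cm = (2/3)mR² = 3.4789 kg·m², so I = I_cm + md² = 3.4789 + 5.2184 = 8.6973 kg·m².
L_eq = 8.6973/(6.931 × 0.86770) = 1.446 m.

1.446 m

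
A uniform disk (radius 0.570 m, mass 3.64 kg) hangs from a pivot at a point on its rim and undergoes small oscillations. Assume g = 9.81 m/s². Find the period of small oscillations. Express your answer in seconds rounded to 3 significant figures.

I_cm = ½mr² = 0.5913 kg·m². The pivot is at distance d = 0.570 m from the centre of mass.
By the parallel-axis theorem, I = I_cm + md² = 0.5913 + 1.183 = 1.774 kg·m².
T = 2π√(I/(mgd)) = 2π√(1.774/(3.64 × 9.81 × 0.570)) = 1.85 s.

1.85 s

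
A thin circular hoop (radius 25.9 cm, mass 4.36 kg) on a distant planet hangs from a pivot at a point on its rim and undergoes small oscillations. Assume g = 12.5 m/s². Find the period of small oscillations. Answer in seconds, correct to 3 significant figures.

1.28 s

I_cm = mr² = 0.2925 kg·m². The pivot is at distance d = 0.259 m from the centre of mass.
By the parallel-axis theorem, I = I_cm + md² = 0.2925 + 0.2925 = 0.5849 kg·m².
T = 2π√(I/(mgd)) = 2π√(0.5849/(4.36 × 12.5 × 0.259)) = 1.28 s.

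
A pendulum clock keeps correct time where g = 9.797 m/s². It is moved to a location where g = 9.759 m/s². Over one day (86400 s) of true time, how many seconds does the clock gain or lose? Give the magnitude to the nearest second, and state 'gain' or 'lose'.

The clock's period scales as T ∝ 1/√g, so T'/T = √(9.797/9.759) = 1.00195.
In 86400 s of true time the clock registers 86400/1.00195 = 86232.3 s, so it loses 168 s.

lose 168 s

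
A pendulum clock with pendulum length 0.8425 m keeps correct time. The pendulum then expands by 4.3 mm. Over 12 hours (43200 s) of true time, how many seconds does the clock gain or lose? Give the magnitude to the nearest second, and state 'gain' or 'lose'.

T ∝ √L, so T'/T = √(0.84680/0.8425) = 1.00255.
In 43200 s of true time the clock registers 43200/1.00255 = 43090.2 s, so it loses 110 s.

lose 110 s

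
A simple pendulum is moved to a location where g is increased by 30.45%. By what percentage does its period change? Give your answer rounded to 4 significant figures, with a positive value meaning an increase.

T ∝ 1/√g, so T'/T = 1/√(1.3045) = 0.87554.
Percentage change in T = (0.87554 − 1) × 100% = -12.45%.

-12.45%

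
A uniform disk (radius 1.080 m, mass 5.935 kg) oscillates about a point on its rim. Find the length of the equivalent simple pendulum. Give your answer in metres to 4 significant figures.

The equivalent simple-pendulum length is L_eq = I/(md), where I is about the pivot and d = 1.0800 m.
I_cm = ½mR² = 3.4613 kg·m², so I = I_cm + md² = 3.4613 + 6.9226 = 10.384 kg·m².
L_eq = 10.384/(5.935 × 1.0800) = 1.620 m.

1.620 m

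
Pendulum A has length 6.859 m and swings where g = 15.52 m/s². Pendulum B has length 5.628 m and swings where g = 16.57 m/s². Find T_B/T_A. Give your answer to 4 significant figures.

0.8767

T = 2π√(L/g), so T_B/T_A = √((L_B/g_B)/(L_A/g_A)) = √((5.628/16.57)/(6.859/15.52)) = 0.8767.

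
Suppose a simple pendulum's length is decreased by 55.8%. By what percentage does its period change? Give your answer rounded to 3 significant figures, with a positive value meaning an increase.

-33.5%

T ∝ √L, so T'/T = √(0.4420) = 0.6648.
Percentage change in T = (0.6648 − 1) × 100% = -33.5%.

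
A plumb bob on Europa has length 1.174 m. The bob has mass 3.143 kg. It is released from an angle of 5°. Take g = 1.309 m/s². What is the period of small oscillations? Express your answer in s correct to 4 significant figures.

T = 2π√(L/g) = 2π√(1.174/1.309) = 2π × 0.94703 = 5.950 s.

5.950 s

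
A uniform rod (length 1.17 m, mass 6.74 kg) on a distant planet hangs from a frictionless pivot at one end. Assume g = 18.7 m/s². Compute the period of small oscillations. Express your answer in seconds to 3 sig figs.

For a physical pendulum T = 2π√(I/(mgd)), with d = 0.5850 m from pivot to centre of mass.
I_cm = mL²/12 = 6.74 × 1.17²/12 = 0.7689 kg·m²; I = I_cm + md² = 0.7689 + 6.74 × 0.5850² = 3.075 kg·m².
T = 2π√(3.075/(6.74 × 18.7 × 0.5850)) = 1.28 s.

1.28 s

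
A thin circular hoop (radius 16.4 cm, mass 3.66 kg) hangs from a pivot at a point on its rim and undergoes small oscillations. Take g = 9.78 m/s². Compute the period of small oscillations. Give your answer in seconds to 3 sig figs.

I_cm = mr² = 0.09844 kg·m². The pivot is at distance d = 0.164 m from the centre of mass.
By the parallel-axis theorem, I = I_cm + md² = 0.09844 + 0.09844 = 0.1969 kg·m².
T = 2π√(I/(mgd)) = 2π√(0.1969/(3.66 × 9.78 × 0.164)) = 1.15 s.

1.15 s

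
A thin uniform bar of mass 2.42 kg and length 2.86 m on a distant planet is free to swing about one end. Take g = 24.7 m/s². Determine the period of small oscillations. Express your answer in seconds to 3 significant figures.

1.75 s

For a physical pendulum T = 2π√(I/(mgd)), with d = 1.430 m from pivot to centre of mass.
I_cm = mL²/12 = 2.42 × 2.86²/12 = 1.650 kg·m²; I = I_cm + md² = 1.650 + 2.42 × 1.430² = 6.598 kg·m².
T = 2π√(6.598/(2.42 × 24.7 × 1.430)) = 1.75 s.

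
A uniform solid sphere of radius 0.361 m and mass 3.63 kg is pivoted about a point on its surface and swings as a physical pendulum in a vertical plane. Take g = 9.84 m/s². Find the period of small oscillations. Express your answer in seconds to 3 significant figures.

I_cm = (2/5)mr² = 0.1892 kg·m². The pivot is at distance d = 0.361 m from the centre of mass.
By the parallel-axis theorem, I = I_cm + md² = 0.1892 + 0.4731 = 0.6623 kg·m².
T = 2π√(I/(mgd)) = 2π√(0.6623/(3.63 × 9.84 × 0.361)) = 1.42 s.

1.42 s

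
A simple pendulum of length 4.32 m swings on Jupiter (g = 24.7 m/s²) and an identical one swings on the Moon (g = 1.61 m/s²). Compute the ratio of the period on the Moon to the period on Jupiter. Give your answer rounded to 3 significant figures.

T ∝ 1/√g, so T₂/T₁ = √(g₁/g₂) = √(24.7/1.61) = 3.92.

3.92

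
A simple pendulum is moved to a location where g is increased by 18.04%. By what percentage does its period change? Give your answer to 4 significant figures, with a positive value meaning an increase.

-7.958%

T ∝ 1/√g, so T'/T = 1/√(1.1804) = 0.92042.
Percentage change in T = (0.92042 − 1) × 100% = -7.958%.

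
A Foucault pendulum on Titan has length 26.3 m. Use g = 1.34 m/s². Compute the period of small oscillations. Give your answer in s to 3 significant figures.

27.8 s

T = 2π√(L/g) = 2π√(26.3/1.34) = 2π × 4.430 = 27.8 s.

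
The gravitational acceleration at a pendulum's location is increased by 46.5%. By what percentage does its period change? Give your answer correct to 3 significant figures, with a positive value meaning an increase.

T ∝ 1/√g, so T'/T = 1/√(1.465) = 0.8262.
Percentage change in T = (0.8262 − 1) × 100% = -17.4%.

-17.4%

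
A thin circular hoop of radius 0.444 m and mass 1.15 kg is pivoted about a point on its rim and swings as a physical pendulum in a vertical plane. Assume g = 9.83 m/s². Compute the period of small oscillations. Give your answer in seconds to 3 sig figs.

1.89 s

I_cm = mr² = 0.2267 kg·m². The pivot is at distance d = 0.444 m from the centre of mass.
By the parallel-axis theorem, I = I_cm + md² = 0.2267 + 0.2267 = 0.4534 kg·m².
T = 2π√(I/(mgd)) = 2π√(0.4534/(1.15 × 9.83 × 0.444)) = 1.89 s.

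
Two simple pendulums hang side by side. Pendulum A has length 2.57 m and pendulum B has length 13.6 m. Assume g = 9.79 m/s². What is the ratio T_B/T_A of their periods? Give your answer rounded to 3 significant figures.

T ∝ √L, so T_B/T_A = √(L_B/L_A) = √(13.6/2.57) = 2.30.

2.30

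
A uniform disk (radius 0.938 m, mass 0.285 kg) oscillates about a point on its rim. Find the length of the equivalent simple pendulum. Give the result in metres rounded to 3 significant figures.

The equivalent simple-pendulum length is L_eq = I/(md), where I is about the pivot and d = 0.9380 m.
I_cm = ½mR² = 0.1254 kg·m², so I = I_cm + md² = 0.1254 + 0.2508 = 0.3761 kg·m².
L_eq = 0.3761/(0.285 × 0.9380) = 1.41 m.

1.41 m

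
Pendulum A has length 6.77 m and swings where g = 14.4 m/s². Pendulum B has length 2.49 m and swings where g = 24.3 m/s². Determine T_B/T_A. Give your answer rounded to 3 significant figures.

0.467

T = 2π√(L/g), so T_B/T_A = √((L_B/g_B)/(L_A/g_A)) = √((2.49/24.3)/(6.77/14.4)) = 0.467.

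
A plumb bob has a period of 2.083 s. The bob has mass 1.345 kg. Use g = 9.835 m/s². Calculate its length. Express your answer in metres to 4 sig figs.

1.081 m

From T = 2π√(L/g), L = gT²/(4π²) = 9.835 × 2.0830²/(4π²) = 1.081 m.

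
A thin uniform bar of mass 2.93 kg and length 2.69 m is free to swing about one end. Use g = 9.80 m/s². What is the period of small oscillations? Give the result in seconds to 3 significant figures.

2.69 s

For a physical pendulum T = 2π√(I/(mgd)), with d = 1.345 m from pivot to centre of mass.
I_cm = mL²/12 = 2.93 × 2.69²/12 = 1.767 kg·m²; I = I_cm + md² = 1.767 + 2.93 × 1.345² = 7.067 kg·m².
T = 2π√(7.067/(2.93 × 9.80 × 1.345)) = 2.69 s.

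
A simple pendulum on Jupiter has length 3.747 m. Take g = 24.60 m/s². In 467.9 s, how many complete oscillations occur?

T = 2π√(L/g) = 2π√(3.747/24.60) = 2.4522 s.
Number of complete oscillations = ⌊467.9/2.4522⌋ = ⌊190.81⌋ = 190.

190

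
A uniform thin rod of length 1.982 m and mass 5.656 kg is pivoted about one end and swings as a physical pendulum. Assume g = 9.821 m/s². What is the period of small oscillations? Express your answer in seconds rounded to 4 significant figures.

2.305 s

For a physical pendulum T = 2π√(I/(mgd)), with d = 0.99100 m from pivot to centre of mass.
I_cm = mL²/12 = 5.656 × 1.982²/12 = 1.8516 kg·m²; I = I_cm + md² = 1.8516 + 5.656 × 0.99100² = 7.4062 kg·m².
T = 2π√(7.4062/(5.656 × 9.821 × 0.99100)) = 2.305 s.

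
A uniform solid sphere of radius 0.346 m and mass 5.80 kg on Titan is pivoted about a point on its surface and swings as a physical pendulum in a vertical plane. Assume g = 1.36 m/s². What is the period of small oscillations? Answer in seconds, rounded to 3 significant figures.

I_cm = (2/5)mr² = 0.2777 kg·m². The pivot is at distance d = 0.346 m from the centre of mass.
By the parallel-axis theorem, I = I_cm + md² = 0.2777 + 0.6944 = 0.9721 kg·m².
T = 2π√(I/(mgd)) = 2π√(0.9721/(5.80 × 1.36 × 0.346)) = 3.75 s.

3.75 s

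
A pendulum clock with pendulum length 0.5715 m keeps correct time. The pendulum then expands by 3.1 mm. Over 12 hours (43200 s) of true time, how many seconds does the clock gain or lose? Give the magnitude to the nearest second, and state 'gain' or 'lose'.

lose 117 s

T ∝ √L, so T'/T = √(0.57460/0.5715) = 1.00271.
In 43200 s of true time the clock registers 43200/1.00271 = 43083.3 s, so it loses 117 s.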